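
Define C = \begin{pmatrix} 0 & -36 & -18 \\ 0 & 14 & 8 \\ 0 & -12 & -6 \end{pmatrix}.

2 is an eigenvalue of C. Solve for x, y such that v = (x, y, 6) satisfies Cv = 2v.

18, -4

We need (C - 2I)v = 0.
C - 2I = [[-2, -36, -18], [0, 12, 8], [0, -12, -8]].
Row 1: (-2)·x + (-36)·y + (-18)·6 = 0
Row 2: (0)·x + (12)·y + (8)·6 = 0
Row 3: (0)·x + (-12)·y + (-8)·6 = 0
Solving gives x = 18, y = -4.
Check: C·(18, -4, 6) = (36, -8, 12) = 2·(18, -4, 6).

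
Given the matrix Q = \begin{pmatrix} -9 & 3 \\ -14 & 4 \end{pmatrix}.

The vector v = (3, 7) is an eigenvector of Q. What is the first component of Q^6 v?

First find the eigenvalue: Qv = (-6, -14) = -2·(3, 7), so λ = -2.
Then Q^6 v = λ^6·v = (-2)^6·(3, 7) = 64·(3, 7) = (192, 448).

192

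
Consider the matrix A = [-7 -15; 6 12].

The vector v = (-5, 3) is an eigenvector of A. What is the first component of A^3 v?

First find the eigenvalue: Av = (-10, 6) = 2·(-5, 3), so λ = 2.
Then A^3 v = λ^3·v = 2^3·(-5, 3) = 8·(-5, 3) = (-40, 24).

-40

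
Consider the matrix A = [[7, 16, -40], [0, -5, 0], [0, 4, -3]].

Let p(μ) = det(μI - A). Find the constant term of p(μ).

-105

p(μ) = μ^3 + μ^2 - 41μ - 105.
The constant term is -105.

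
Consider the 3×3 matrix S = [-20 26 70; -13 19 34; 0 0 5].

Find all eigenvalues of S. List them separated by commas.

-7, 5, 6

Set up det(λI - S) = 0.
Cofactor expansion gives p(λ) = λ^3 - 4λ^2 - 47λ + 210.
Rational-root test: λ = 6 gives p(6) = 0.
Factor out (λ - 6): p(λ) = (λ - 6)·(λ^2 + 2λ - 35).
The quadratic factors as (λ + 7)·(λ - 5).
Eigenvalues: -7, 5, 6.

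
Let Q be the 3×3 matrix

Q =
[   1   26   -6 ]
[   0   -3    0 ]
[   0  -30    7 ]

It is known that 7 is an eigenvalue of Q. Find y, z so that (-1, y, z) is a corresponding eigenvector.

We need (Q - 7I)v = 0.
Q - 7I = [[-6, 26, -6], [0, -10, 0], [0, -30, 0]].
Row 1: (-6)·-1 + (26)·y + (-6)·z = 0
Row 2: (0)·-1 + (-10)·y + (0)·z = 0
Row 3: (0)·-1 + (-30)·y + (0)·z = 0
Solving gives y = 0, z = 1.
Check: Q·(-1, 0, 1) = (-7, 0, 7) = 7·(-1, 0, 1).

0, 1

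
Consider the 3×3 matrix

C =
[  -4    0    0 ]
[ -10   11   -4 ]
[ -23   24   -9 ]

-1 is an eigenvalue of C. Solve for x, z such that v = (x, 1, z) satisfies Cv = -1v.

We need (C + 1I)v = 0.
C + 1I = [[-3, 0, 0], [-10, 12, -4], [-23, 24, -8]].
Row 1: (-3)·x + (0)·1 + (0)·z = 0
Row 2: (-10)·x + (12)·1 + (-4)·z = 0
Row 3: (-23)·x + (24)·1 + (-8)·z = 0
Solving gives x = 0, z = 3.
Check: C·(0, 1, 3) = (0, -1, -3) = -1·(0, 1, 3).

0, 3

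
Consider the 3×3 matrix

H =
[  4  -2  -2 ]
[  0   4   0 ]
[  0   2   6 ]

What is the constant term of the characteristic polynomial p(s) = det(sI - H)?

p(0) = det(0·I − H) = det(−H) = (−1)^3·det(H).
det(H) = 96, so p(0) = -96.

-96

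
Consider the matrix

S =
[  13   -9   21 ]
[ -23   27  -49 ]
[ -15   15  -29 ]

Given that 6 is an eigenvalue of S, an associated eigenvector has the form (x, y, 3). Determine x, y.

0, 7

We need (S - 6I)v = 0.
S - 6I = [[7, -9, 21], [-23, 21, -49], [-15, 15, -35]].
Row 1: (7)·x + (-9)·y + (21)·3 = 0
Row 2: (-23)·x + (21)·y + (-49)·3 = 0
Row 3: (-15)·x + (15)·y + (-35)·3 = 0
Solving gives x = 0, y = 7.
Check: S·(0, 7, 3) = (0, 42, 18) = 6·(0, 7, 3).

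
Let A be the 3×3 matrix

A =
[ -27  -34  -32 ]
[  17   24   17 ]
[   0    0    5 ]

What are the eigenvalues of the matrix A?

-10, 5, 7

Compute the characteristic polynomial p(λ) = det(λI - A).
Cofactor expansion gives p(λ) = λ^3 - 2λ^2 - 85λ + 350.
Rational-root test: λ = 5 gives p(5) = 0.
Dividing by (λ - 5) leaves λ^2 + 3λ - 70.
The quadratic factors as (λ + 10)·(λ - 7).
Eigenvalues: -10, 5, 7.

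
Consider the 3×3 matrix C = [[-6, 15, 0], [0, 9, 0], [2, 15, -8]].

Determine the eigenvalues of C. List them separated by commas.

-8, -6, 9

The characteristic polynomial is p(λ) = det(λI - C).
Cofactor expansion gives p(λ) = λ^3 + 5λ^2 - 78λ - 432.
Rational-root test: λ = -6 gives p(-6) = 0.
Dividing by (λ + 6) leaves λ^2 - λ - 72.
The quadratic factors as (λ + 8)·(λ - 9).
Eigenvalues: -8, -6, 9.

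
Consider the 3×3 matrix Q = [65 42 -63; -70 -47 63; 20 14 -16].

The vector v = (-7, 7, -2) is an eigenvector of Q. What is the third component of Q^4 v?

-1250

First find the eigenvalue: Qv = (-35, 35, -10) = 5·(-7, 7, -2), so λ = 5.
Then Q^4 v = λ^4·v = 5^4·(-7, 7, -2) = 625·(-7, 7, -2) = (-4375, 4375, -1250).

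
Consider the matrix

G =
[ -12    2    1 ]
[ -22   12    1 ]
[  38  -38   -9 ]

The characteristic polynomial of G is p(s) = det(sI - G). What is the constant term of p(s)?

-900

p(s) = s^3 + 9s^2 - 100s - 900.
The constant term is -900.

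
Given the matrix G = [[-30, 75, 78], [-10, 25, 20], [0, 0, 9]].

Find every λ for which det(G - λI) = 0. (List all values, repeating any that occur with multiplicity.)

Set up det(λI - G) = 0.
Cofactor expansion gives p(λ) = λ^3 - 4λ^2 - 45λ.
Rational-root test: λ = -5 gives p(-5) = 0.
Dividing by (λ + 5) leaves λ^2 - 9λ.
The quadratic factors as λ·(λ - 9).
Eigenvalues: -5, 0, 9.

-5, 0, 9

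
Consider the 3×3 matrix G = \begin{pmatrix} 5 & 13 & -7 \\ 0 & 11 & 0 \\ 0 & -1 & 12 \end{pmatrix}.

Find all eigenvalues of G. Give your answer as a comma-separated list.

5, 11, 12

Set up det(sI - G) = 0.
Cofactor expansion gives p(s) = s^3 - 28s^2 + 247s - 660.
Try s = 11: p(11) = 0, so 11 is a root.
Factor out (s - 11): p(s) = (s - 11)·(s^2 - 17s + 60).
The quadratic factors as (s - 5)·(s - 12).
Eigenvalues: 5, 11, 12.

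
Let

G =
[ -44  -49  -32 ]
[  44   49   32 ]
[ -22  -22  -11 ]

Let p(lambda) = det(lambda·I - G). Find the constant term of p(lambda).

0

p(lambda) = lambda^3 + 6·lambda^2 - 55·lambda.
The constant term is 0.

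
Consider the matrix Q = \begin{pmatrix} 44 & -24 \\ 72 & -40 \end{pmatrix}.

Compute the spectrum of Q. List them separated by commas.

-4, 8

det(Q - λI) = (44 - λ)(-40 - λ) - (-24)·(72) = λ^2 - 4λ - 32.
This factors as (λ + 4)·(λ - 8) = 0.
Eigenvalues: -4, 8.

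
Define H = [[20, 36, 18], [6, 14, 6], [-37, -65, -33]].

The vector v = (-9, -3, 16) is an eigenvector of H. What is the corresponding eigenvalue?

0

Compute Hv: H·(-9, -3, 16) = (0, 0, 0).
Since Hv = λv, compare component 1: 0 = λ·-9, so λ = 0.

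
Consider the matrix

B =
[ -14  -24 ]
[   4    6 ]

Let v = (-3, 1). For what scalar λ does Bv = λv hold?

Compute Bv: B·(-3, 1) = (18, -6).
Since Bv = λv, compare component 1: 18 = λ·-3, so λ = -6.

-6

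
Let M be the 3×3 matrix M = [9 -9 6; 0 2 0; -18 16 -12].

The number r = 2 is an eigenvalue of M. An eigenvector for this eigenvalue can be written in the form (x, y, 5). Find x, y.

We need (M - 2I)v = 0.
M - 2I = [[7, -9, 6], [0, 0, 0], [-18, 16, -14]].
Row 1: (7)·x + (-9)·y + (6)·5 = 0
Row 2: (0)·x + (0)·y + (0)·5 = 0
Row 3: (-18)·x + (16)·y + (-14)·5 = 0
Solving gives x = -3, y = 1.
Check: M·(-3, 1, 5) = (-6, 2, 10) = 2·(-3, 1, 5).

-3, 1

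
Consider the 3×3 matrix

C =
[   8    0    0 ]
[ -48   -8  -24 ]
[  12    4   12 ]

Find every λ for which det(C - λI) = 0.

The characteristic polynomial is p(lambda) = det(lambda·I - C).
Expanding the 3×3 determinant: p(lambda) = lambda^3 - 12·lambda^2 + 32·lambda.
Since p(0) = 0, lambda = 0 is a root.
Dividing by lambda leaves lambda^2 - 12·lambda + 32.
The quadratic factors as (lambda - 4)·(lambda - 8).
Eigenvalues: 0, 4, 8.

0, 4, 8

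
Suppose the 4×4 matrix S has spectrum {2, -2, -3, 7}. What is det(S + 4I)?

132

If S has eigenvalues 2, -2, -3, 7, then S + 4I has eigenvalues 6, 2, 1, 11.
det(S + 4I) = (6) · (2) · (1) · (11) = 132.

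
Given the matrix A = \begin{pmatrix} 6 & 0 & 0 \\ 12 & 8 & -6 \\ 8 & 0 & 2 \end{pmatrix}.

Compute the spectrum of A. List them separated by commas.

2, 6, 8

Compute the characteristic polynomial p(λ) = det(λI - A).
Expanding the 3×3 determinant: p(λ) = λ^3 - 16λ^2 + 76λ - 96.
Rational-root test: λ = 2 gives p(2) = 0.
Factor out (λ - 2): p(λ) = (λ - 2)·(λ^2 - 14λ + 48).
The quadratic factors as (λ - 6)·(λ - 8).
Eigenvalues: 2, 6, 8.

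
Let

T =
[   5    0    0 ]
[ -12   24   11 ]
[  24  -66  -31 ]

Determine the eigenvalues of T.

The characteristic polynomial is p(lambda) = det(lambda·I - T).
Expanding the 3×3 determinant: p(lambda) = lambda^3 + 2·lambda^2 - 53·lambda + 90.
Try lambda = 2: p(2) = 0, so 2 is a root.
Factor out (lambda - 2): p(lambda) = (lambda - 2)·(lambda^2 + 4·lambda - 45).
The quadratic factors as (lambda + 9)·(lambda - 5).
Eigenvalues: -9, 2, 5.

-9, 2, 5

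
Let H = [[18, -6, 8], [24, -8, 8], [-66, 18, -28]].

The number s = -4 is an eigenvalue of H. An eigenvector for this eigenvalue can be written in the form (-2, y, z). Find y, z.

2, 7

We need (H + 4I)v = 0.
H + 4I = [[22, -6, 8], [24, -4, 8], [-66, 18, -24]].
Row 1: (22)·-2 + (-6)·y + (8)·z = 0
Row 2: (24)·-2 + (-4)·y + (8)·z = 0
Row 3: (-66)·-2 + (18)·y + (-24)·z = 0
Solving gives y = 2, z = 7.
Check: H·(-2, 2, 7) = (8, -8, -28) = -4·(-2, 2, 7).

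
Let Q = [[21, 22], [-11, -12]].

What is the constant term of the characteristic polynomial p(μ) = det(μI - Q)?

-10

p(0) = det(0·I − Q) = det(−Q) = (−1)^2·det(Q).
det(Q) = -10, so p(0) = -10.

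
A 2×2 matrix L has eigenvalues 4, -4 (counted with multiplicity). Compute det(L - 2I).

-12

If L has eigenvalues 4, -4, then L - 2I has eigenvalues 2, -6.
det(L - 2I) = (2) · (-6) = -12.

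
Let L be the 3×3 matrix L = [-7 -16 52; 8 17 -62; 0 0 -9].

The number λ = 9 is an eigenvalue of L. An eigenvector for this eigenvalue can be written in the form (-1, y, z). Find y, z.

We need (L - 9I)v = 0.
L - 9I = [[-16, -16, 52], [8, 8, -62], [0, 0, -18]].
Row 1: (-16)·-1 + (-16)·y + (52)·z = 0
Row 2: (8)·-1 + (8)·y + (-62)·z = 0
Row 3: (0)·-1 + (0)·y + (-18)·z = 0
Solving gives y = 1, z = 0.
Check: L·(-1, 1, 0) = (-9, 9, 0) = 9·(-1, 1, 0).

1, 0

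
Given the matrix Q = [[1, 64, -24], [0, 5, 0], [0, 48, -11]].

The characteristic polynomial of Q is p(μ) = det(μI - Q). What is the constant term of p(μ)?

p(μ) = μ^3 + 5μ^2 - 61μ + 55.
The constant term is 55.

55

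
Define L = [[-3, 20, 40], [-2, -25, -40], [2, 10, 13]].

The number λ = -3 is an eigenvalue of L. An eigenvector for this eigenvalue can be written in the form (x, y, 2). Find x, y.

We need (L + 3I)v = 0.
L + 3I = [[0, 20, 40], [-2, -22, -40], [2, 10, 16]].
Row 1: (0)·x + (20)·y + (40)·2 = 0
Row 2: (-2)·x + (-22)·y + (-40)·2 = 0
Row 3: (2)·x + (10)·y + (16)·2 = 0
Solving gives x = 4, y = -4.
Check: L·(4, -4, 2) = (-12, 12, -6) = -3·(4, -4, 2).

4, -4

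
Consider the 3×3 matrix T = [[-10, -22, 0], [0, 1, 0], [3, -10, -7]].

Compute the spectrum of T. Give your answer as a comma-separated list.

Compute the characteristic polynomial p(t) = det(tI - T).
Expanding along the first row, p(t) = t^3 + 16t^2 + 53t - 70.
Rational-root test: t = -7 gives p(-7) = 0.
Dividing by (t + 7) leaves t^2 + 9t - 10.
The quadratic factors as (t + 10)·(t - 1).
Eigenvalues: -10, -7, 1.

-10, -7, 1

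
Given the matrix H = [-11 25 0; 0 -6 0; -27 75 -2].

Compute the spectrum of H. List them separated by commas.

-11, -6, -2

Compute the characteristic polynomial p(λ) = det(λI - H).
Expanding the 3×3 determinant: p(λ) = λ^3 + 19λ^2 + 100λ + 132.
Try λ = -2: p(-2) = 0, so -2 is a root.
Factor out (λ + 2): p(λ) = (λ + 2)·(λ^2 + 17λ + 66).
The quadratic factors as (λ + 11)·(λ + 6).
Eigenvalues: -11, -6, -2.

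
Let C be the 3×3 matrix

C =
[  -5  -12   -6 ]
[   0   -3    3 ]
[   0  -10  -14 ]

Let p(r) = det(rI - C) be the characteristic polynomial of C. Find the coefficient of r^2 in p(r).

22

The coefficient of r^2 of det(rI - C) is −trace(C).
trace(C) = (-5) + (-3) + (-14) = -22, so the coefficient is 22.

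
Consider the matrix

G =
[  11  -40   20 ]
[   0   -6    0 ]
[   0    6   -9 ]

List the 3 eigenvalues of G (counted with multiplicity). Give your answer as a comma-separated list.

-9, -6, 11

Set up det(rI - G) = 0.
Expanding the 3×3 determinant: p(r) = r^3 + 4r^2 - 111r - 594.
Try r = -9: p(-9) = 0, so -9 is a root.
Dividing by (r + 9) leaves r^2 - 5r - 66.
The quadratic factors as (r + 6)·(r - 11).
Eigenvalues: -9, -6, 11.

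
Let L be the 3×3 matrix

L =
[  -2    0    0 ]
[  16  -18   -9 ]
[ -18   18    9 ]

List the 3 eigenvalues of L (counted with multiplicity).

The characteristic polynomial is p(λ) = det(λI - L).
Expanding along the first row, p(λ) = λ^3 + 11λ^2 + 18λ.
Since p(-9) = 0, λ = -9 is a root.
Dividing by (λ + 9) leaves λ^2 + 2λ.
The quadratic factors as (λ + 2)·λ.
Eigenvalues: -9, -2, 0.

-9, -2, 0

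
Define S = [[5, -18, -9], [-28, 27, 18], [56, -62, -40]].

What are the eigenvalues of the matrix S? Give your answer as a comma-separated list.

The characteristic polynomial is p(μ) = det(μI - S).
Expanding along the first row, p(μ) = μ^3 + 8μ^2 - 29μ - 180.
Since p(-9) = 0, μ = -9 is a root.
Dividing by (μ + 9) leaves μ^2 - μ - 20.
The quadratic factors as (μ + 4)·(μ - 5).
Eigenvalues: -9, -4, 5.

-9, -4, 5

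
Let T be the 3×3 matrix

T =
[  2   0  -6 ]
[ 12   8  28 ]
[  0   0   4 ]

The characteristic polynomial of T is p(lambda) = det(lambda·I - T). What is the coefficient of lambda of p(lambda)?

p(lambda) = lambda^3 - 14·lambda^2 + 56·lambda - 64.
The coefficient of lambda is 56.

56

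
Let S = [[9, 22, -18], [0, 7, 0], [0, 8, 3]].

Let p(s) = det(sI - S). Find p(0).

-189

p(0) = det(0·I − S) = det(−S) = (−1)^3·det(S).
det(S) = 189, so p(0) = -189.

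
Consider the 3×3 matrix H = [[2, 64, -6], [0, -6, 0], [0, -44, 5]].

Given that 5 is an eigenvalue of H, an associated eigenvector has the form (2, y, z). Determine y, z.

We need (H - 5I)v = 0.
H - 5I = [[-3, 64, -6], [0, -11, 0], [0, -44, 0]].
Row 1: (-3)·2 + (64)·y + (-6)·z = 0
Row 2: (0)·2 + (-11)·y + (0)·z = 0
Row 3: (0)·2 + (-44)·y + (0)·z = 0
Solving gives y = 0, z = -1.
Check: H·(2, 0, -1) = (10, 0, -5) = 5·(2, 0, -1).

0, -1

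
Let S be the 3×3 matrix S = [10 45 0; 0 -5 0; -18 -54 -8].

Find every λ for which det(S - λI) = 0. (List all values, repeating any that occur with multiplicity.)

Compute the characteristic polynomial p(t) = det(tI - S).
Expanding along the first row, p(t) = t^3 + 3t^2 - 90t - 400.
Try t = -5: p(-5) = 0, so -5 is a root.
Dividing by (t + 5) leaves t^2 - 2t - 80.
The quadratic factors as (t + 8)·(t - 10).
Eigenvalues: -8, -5, 10.

-8, -5, 10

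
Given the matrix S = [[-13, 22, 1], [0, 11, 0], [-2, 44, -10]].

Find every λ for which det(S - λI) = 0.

-12, -11, 11

Compute the characteristic polynomial p(lambda) = det(lambda·I - S).
Expanding along the first row, p(lambda) = lambda^3 + 12·lambda^2 - 121·lambda - 1452.
Rational-root test: lambda = 11 gives p(11) = 0.
Dividing by (lambda - 11) leaves lambda^2 + 23·lambda + 132.
The quadratic factors as (lambda + 12)·(lambda + 11).
Eigenvalues: -12, -11, 11.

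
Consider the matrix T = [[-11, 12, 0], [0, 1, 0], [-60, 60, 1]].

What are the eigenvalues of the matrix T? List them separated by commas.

Set up det(tI - T) = 0.
Expanding the 3×3 determinant: p(t) = t^3 + 9t^2 - 21t + 11.
Try t = 1: p(1) = 0, so 1 is a root.
Dividing by (t - 1) leaves t^2 + 10t - 11.
The quadratic factors as (t + 11)·(t - 1).
Eigenvalues: -11, 1, 1.

-11, 1, 1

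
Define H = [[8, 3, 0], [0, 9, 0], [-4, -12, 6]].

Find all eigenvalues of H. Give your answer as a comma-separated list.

Set up det(λI - H) = 0.
Cofactor expansion gives p(λ) = λ^3 - 23λ^2 + 174λ - 432.
Since p(8) = 0, λ = 8 is a root.
Factor out (λ - 8): p(λ) = (λ - 8)·(λ^2 - 15λ + 54).
The quadratic factors as (λ - 6)·(λ - 9).
Eigenvalues: 6, 8, 9.

6, 8, 9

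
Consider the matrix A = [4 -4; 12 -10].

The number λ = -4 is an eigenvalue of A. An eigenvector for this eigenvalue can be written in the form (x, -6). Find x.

We need (A + 4I)v = 0.
A + 4I = [[8, -4], [12, -6]].
Row 1: (8)·x + (-4)·-6 = 0
Row 2: (12)·x + (-6)·-6 = 0
Solving gives x = -3.
Check: A·(-3, -6) = (12, 24) = -4·(-3, -6).

-3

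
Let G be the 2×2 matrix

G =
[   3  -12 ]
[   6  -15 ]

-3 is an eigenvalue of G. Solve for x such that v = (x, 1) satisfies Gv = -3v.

We need (G + 3I)v = 0.
G + 3I = [[6, -12], [6, -12]].
Row 1: (6)·x + (-12)·1 = 0
Row 2: (6)·x + (-12)·1 = 0
Solving gives x = 2.
Check: G·(2, 1) = (-6, -3) = -3·(2, 1).

2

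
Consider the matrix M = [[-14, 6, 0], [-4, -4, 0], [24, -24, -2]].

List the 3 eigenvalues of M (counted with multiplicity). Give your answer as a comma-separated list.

-10, -8, -2

Compute the characteristic polynomial p(t) = det(tI - M).
Expanding along the first row, p(t) = t^3 + 20t^2 + 116t + 160.
Since p(-2) = 0, t = -2 is a root.
Dividing by (t + 2) leaves t^2 + 18t + 80.
The quadratic factors as (t + 10)·(t + 8).
Eigenvalues: -10, -8, -2.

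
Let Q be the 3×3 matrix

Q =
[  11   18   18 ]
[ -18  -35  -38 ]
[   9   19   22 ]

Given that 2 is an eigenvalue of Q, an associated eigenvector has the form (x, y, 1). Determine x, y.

2, -2

We need (Q - 2I)v = 0.
Q - 2I = [[9, 18, 18], [-18, -37, -38], [9, 19, 20]].
Row 1: (9)·x + (18)·y + (18)·1 = 0
Row 2: (-18)·x + (-37)·y + (-38)·1 = 0
Row 3: (9)·x + (19)·y + (20)·1 = 0
Solving gives x = 2, y = -2.
Check: Q·(2, -2, 1) = (4, -4, 2) = 2·(2, -2, 1).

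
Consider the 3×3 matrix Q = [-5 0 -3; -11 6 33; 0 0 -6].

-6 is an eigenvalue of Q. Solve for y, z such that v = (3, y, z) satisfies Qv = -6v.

0, 1

We need (Q + 6I)v = 0.
Q + 6I = [[1, 0, -3], [-11, 12, 33], [0, 0, 0]].
Row 1: (1)·3 + (0)·y + (-3)·z = 0
Row 2: (-11)·3 + (12)·y + (33)·z = 0
Row 3: (0)·3 + (0)·y + (0)·z = 0
Solving gives y = 0, z = 1.
Check: Q·(3, 0, 1) = (-18, 0, -6) = -6·(3, 0, 1).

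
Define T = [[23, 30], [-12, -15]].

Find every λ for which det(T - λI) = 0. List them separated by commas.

det(T - sI) = (23 - s)(-15 - s) - (30)·(-12) = s^2 - 8s + 15.
This factors as (s - 3)·(s - 5) = 0.
Eigenvalues: 3, 5.

3, 5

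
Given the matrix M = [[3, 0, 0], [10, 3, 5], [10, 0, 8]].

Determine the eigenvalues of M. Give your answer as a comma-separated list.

Compute the characteristic polynomial p(μ) = det(μI - M).
Cofactor expansion gives p(μ) = μ^3 - 14μ^2 + 57μ - 72.
Try μ = 8: p(8) = 0, so 8 is a root.
Factor out (μ - 8): p(μ) = (μ - 8)·(μ^2 - 6μ + 9).
The quadratic factor is (μ - 3)^2.
Eigenvalues: 3, 3, 8.

3, 3, 8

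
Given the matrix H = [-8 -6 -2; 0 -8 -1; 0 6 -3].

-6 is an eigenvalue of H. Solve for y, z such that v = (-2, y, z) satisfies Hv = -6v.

We need (H + 6I)v = 0.
H + 6I = [[-2, -6, -2], [0, -2, -1], [0, 6, 3]].
Row 1: (-2)·-2 + (-6)·y + (-2)·z = 0
Row 2: (0)·-2 + (-2)·y + (-1)·z = 0
Row 3: (0)·-2 + (6)·y + (3)·z = 0
Solving gives y = 2, z = -4.
Check: H·(-2, 2, -4) = (12, -12, 24) = -6·(-2, 2, -4).

2, -4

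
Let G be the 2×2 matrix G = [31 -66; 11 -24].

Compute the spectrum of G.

det(G - rI) = (31 - r)(-24 - r) - (-66)·(11) = r^2 - 7r - 18.
This factors as (r + 2)·(r - 9) = 0.
Eigenvalues: -2, 9.

-2, 9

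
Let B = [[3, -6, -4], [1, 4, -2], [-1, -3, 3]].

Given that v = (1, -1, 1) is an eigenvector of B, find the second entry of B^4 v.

First find the eigenvalue: Bv = (5, -5, 5) = 5·(1, -1, 1), so λ = 5.
Then B^4 v = λ^4·v = 5^4·(1, -1, 1) = 625·(1, -1, 1) = (625, -625, 625).

-625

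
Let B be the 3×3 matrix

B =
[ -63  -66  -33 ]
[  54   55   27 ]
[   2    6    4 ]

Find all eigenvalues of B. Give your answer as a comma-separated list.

Compute the characteristic polynomial p(s) = det(sI - B).
Cofactor expansion gives p(s) = s^3 + 4s^2 - 29s + 24.
Since p(1) = 0, s = 1 is a root.
Dividing by (s - 1) leaves s^2 + 5s - 24.
The quadratic factors as (s + 8)·(s - 3).
Eigenvalues: -8, 1, 3.

-8, 1, 3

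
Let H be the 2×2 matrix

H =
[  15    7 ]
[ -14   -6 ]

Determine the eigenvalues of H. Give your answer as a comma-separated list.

1, 8

det(H - tI) = (15 - t)(-6 - t) - (7)·(-14) = t^2 - 9t + 8.
This factors as (t - 1)·(t - 8) = 0.
Eigenvalues: 1, 8.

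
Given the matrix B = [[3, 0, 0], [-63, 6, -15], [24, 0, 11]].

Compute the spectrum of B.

Compute the characteristic polynomial p(μ) = det(μI - B).
Cofactor expansion gives p(μ) = μ^3 - 20μ^2 + 117μ - 198.
Try μ = 3: p(3) = 0, so 3 is a root.
Dividing by (μ - 3) leaves μ^2 - 17μ + 66.
The quadratic factors as (μ - 6)·(μ - 11).
Eigenvalues: 3, 6, 11.

3, 6, 11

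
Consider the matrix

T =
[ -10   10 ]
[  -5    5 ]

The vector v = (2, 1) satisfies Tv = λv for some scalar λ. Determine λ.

-5

Compute Tv: T·(2, 1) = (-10, -5).
Since Tv = λv, compare component 1: -10 = λ·2, so λ = -5.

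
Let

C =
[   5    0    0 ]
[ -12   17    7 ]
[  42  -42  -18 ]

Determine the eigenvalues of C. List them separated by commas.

Set up det(lambda·I - C) = 0.
Cofactor expansion gives p(lambda) = lambda^3 - 4·lambda^2 - 17·lambda + 60.
Since p(-4) = 0, lambda = -4 is a root.
Dividing by (lambda + 4) leaves lambda^2 - 8·lambda + 15.
The quadratic factors as (lambda - 3)·(lambda - 5).
Eigenvalues: -4, 3, 5.

-4, 3, 5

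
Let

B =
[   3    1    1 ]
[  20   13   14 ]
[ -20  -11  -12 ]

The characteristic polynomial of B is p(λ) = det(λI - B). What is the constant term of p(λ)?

6

p(λ) = λ^3 - 4λ^2 + λ + 6.
The constant term is 6.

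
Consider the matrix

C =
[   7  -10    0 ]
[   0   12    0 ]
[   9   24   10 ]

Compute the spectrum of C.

Compute the characteristic polynomial p(s) = det(sI - C).
Expanding along the first row, p(s) = s^3 - 29s^2 + 274s - 840.
Rational-root test: s = 7 gives p(7) = 0.
Dividing by (s - 7) leaves s^2 - 22s + 120.
The quadratic factors as (s - 10)·(s - 12).
Eigenvalues: 7, 10, 12.

7, 10, 12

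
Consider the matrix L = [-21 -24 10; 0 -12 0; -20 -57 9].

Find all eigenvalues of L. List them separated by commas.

Compute the characteristic polynomial p(λ) = det(λI - L).
Expanding the 3×3 determinant: p(λ) = λ^3 + 24λ^2 + 155λ + 132.
Since p(-1) = 0, λ = -1 is a root.
Factor out (λ + 1): p(λ) = (λ + 1)·(λ^2 + 23λ + 132).
The quadratic factors as (λ + 12)·(λ + 11).
Eigenvalues: -12, -11, -1.

-12, -11, -1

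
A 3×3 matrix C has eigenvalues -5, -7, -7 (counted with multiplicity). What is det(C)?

det(C) is the product of the eigenvalues: (-5) · (-7) · (-7) = -245.

-245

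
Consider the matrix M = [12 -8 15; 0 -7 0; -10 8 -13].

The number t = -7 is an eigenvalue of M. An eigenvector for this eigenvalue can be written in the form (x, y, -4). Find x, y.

We need (M + 7I)v = 0.
M + 7I = [[19, -8, 15], [0, 0, 0], [-10, 8, -6]].
Row 1: (19)·x + (-8)·y + (15)·-4 = 0
Row 2: (0)·x + (0)·y + (0)·-4 = 0
Row 3: (-10)·x + (8)·y + (-6)·-4 = 0
Solving gives x = 4, y = 2.
Check: M·(4, 2, -4) = (-28, -14, 28) = -7·(4, 2, -4).

4, 2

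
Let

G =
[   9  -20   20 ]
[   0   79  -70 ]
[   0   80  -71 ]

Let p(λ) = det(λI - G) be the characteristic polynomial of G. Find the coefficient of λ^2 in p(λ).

The coefficient of λ^2 of det(λI - G) is −trace(G).
trace(G) = (9) + (79) + (-71) = 17, so the coefficient is -17.

-17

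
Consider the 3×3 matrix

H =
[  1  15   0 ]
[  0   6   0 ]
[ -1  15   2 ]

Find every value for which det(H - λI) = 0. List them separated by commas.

Set up det(λI - H) = 0.
Cofactor expansion gives p(λ) = λ^3 - 9λ^2 + 20λ - 12.
Rational-root test: λ = 1 gives p(1) = 0.
Dividing by (λ - 1) leaves λ^2 - 8λ + 12.
The quadratic factors as (λ - 2)·(λ - 6).
Eigenvalues: 1, 2, 6.

1, 2, 6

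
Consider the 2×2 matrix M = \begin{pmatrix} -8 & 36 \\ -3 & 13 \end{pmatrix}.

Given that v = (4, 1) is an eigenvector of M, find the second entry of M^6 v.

1

First find the eigenvalue: Mv = (4, 1) = 1·(4, 1), so λ = 1.
Then M^6 v = λ^6·v = 1^6·(4, 1) = 1·(4, 1) = (4, 1).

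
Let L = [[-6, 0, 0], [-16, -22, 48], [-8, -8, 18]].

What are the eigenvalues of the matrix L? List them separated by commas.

The characteristic polynomial is p(lambda) = det(lambda·I - L).
Expanding along the first row, p(lambda) = lambda^3 + 10·lambda^2 + 12·lambda - 72.
Try lambda = 2: p(2) = 0, so 2 is a root.
Factor out (lambda - 2): p(lambda) = (lambda - 2)·(lambda^2 + 12·lambda + 36).
The quadratic factor is (lambda + 6)^2.
Eigenvalues: -6, -6, 2.

-6, -6, 2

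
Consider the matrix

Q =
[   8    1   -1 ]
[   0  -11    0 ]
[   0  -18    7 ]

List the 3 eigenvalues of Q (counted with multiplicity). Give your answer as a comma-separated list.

Set up det(λI - Q) = 0.
Cofactor expansion gives p(λ) = λ^3 - 4λ^2 - 109λ + 616.
Rational-root test: λ = 8 gives p(8) = 0.
Factor out (λ - 8): p(λ) = (λ - 8)·(λ^2 + 4λ - 77).
The quadratic factors as (λ + 11)·(λ - 7).
Eigenvalues: -11, 7, 8.

-11, 7, 8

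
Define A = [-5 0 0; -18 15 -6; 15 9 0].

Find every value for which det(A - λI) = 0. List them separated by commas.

-5, 6, 9

The characteristic polynomial is p(r) = det(rI - A).
Expanding along the first row, p(r) = r^3 - 10r^2 - 21r + 270.
Rational-root test: r = 6 gives p(6) = 0.
Factor out (r - 6): p(r) = (r - 6)·(r^2 - 4r - 45).
The quadratic factors as (r + 5)·(r - 9).
Eigenvalues: -5, 6, 9.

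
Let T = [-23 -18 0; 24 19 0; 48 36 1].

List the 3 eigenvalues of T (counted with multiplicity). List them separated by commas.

Set up det(rI - T) = 0.
Expanding along the first row, p(r) = r^3 + 3r^2 - 9r + 5.
Try r = 1: p(1) = 0, so 1 is a root.
Dividing by (r - 1) leaves r^2 + 4r - 5.
The quadratic factors as (r + 5)·(r - 1).
Eigenvalues: -5, 1, 1.

-5, 1, 1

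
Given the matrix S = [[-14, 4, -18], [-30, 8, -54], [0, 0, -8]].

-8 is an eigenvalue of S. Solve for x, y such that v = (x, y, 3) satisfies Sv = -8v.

We need (S + 8I)v = 0.
S + 8I = [[-6, 4, -18], [-30, 16, -54], [0, 0, 0]].
Row 1: (-6)·x + (4)·y + (-18)·3 = 0
Row 2: (-30)·x + (16)·y + (-54)·3 = 0
Row 3: (0)·x + (0)·y + (0)·3 = 0
Solving gives x = 9, y = 27.
Check: S·(9, 27, 3) = (-72, -216, -24) = -8·(9, 27, 3).

9, 27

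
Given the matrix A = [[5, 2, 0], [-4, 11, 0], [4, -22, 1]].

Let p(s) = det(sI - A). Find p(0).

p(0) = det(0·I − A) = det(−A) = (−1)^3·det(A).
det(A) = 63, so p(0) = -63.

-63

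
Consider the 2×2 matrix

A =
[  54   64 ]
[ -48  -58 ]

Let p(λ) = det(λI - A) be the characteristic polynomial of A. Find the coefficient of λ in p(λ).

The coefficient of λ of det(λI - A) is −trace(A).
trace(A) = (54) + (-58) = -4, so the coefficient is 4.

4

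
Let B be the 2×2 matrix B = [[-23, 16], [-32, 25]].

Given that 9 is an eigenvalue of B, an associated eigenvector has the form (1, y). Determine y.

2

We need (B - 9I)v = 0.
B - 9I = [[-32, 16], [-32, 16]].
Row 1: (-32)·1 + (16)·y = 0
Row 2: (-32)·1 + (16)·y = 0
Solving gives y = 2.
Check: B·(1, 2) = (9, 18) = 9·(1, 2).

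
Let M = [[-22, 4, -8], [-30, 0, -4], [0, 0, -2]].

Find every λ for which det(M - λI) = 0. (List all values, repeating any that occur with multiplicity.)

The characteristic polynomial is p(t) = det(tI - M).
Expanding along the first row, p(t) = t^3 + 24t^2 + 164t + 240.
Rational-root test: t = -2 gives p(-2) = 0.
Factor out (t + 2): p(t) = (t + 2)·(t^2 + 22t + 120).
The quadratic factors as (t + 12)·(t + 10).
Eigenvalues: -12, -10, -2.

-12, -10, -2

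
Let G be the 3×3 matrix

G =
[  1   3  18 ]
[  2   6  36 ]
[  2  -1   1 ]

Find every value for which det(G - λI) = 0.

Set up det(sI - G) = 0.
Expanding the 3×3 determinant: p(s) = s^3 - 8s^2 + 7s.
Rational-root test: s = 1 gives p(1) = 0.
Factor out (s - 1): p(s) = (s - 1)·(s^2 - 7s).
The quadratic factors as s·(s - 7).
Eigenvalues: 0, 1, 7.

0, 1, 7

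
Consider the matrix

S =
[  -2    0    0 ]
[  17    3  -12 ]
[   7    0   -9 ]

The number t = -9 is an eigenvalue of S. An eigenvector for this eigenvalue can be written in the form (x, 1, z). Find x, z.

We need (S + 9I)v = 0.
S + 9I = [[7, 0, 0], [17, 12, -12], [7, 0, 0]].
Row 1: (7)·x + (0)·1 + (0)·z = 0
Row 2: (17)·x + (12)·1 + (-12)·z = 0
Row 3: (7)·x + (0)·1 + (0)·z = 0
Solving gives x = 0, z = 1.
Check: S·(0, 1, 1) = (0, -9, -9) = -9·(0, 1, 1).

0, 1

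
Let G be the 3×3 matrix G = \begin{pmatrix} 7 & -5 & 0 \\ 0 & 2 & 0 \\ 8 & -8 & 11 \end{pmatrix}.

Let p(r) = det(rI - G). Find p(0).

p(0) = det(0·I − G) = det(−G) = (−1)^3·det(G).
det(G) = 154, so p(0) = -154.

-154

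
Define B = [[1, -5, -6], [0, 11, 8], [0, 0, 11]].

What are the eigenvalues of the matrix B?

1, 11, 11

B is upper triangular, so its eigenvalues are the diagonal entries.
Diagonal: 1, 11, 11.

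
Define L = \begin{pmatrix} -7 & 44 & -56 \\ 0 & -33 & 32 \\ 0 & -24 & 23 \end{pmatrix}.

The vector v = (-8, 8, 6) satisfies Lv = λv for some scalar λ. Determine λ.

-9

Compute Lv: L·(-8, 8, 6) = (72, -72, -54).
Since Lv = λv, compare component 1: 72 = λ·-8, so λ = -9.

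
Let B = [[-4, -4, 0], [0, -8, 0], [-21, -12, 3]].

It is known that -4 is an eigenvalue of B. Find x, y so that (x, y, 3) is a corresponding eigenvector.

We need (B + 4I)v = 0.
B + 4I = [[0, -4, 0], [0, -4, 0], [-21, -12, 7]].
Row 1: (0)·x + (-4)·y + (0)·3 = 0
Row 2: (0)·x + (-4)·y + (0)·3 = 0
Row 3: (-21)·x + (-12)·y + (7)·3 = 0
Solving gives x = 1, y = 0.
Check: B·(1, 0, 3) = (-4, 0, -12) = -4·(1, 0, 3).

1, 0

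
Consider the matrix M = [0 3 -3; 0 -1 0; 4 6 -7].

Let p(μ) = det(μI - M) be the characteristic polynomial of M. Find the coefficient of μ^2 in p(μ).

8

The coefficient of μ^2 of det(μI - M) is −trace(M).
trace(M) = (0) + (-1) + (-7) = -8, so the coefficient is 8.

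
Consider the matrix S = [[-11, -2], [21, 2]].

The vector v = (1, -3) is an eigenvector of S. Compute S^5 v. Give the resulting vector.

First find the eigenvalue: Sv = (-5, 15) = -5·(1, -3), so λ = -5.
Then S^5 v = λ^5·v = (-5)^5·(1, -3) = -3125·(1, -3) = (-3125, 9375).

(-3125, 9375)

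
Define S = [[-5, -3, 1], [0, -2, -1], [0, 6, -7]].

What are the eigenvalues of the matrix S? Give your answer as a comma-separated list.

-5, -5, -4

The characteristic polynomial is p(r) = det(rI - S).
Cofactor expansion gives p(r) = r^3 + 14r^2 + 65r + 100.
Try r = -5: p(-5) = 0, so -5 is a root.
Factor out (r + 5): p(r) = (r + 5)·(r^2 + 9r + 20).
The quadratic factors as (r + 5)·(r + 4).
Eigenvalues: -5, -5, -4.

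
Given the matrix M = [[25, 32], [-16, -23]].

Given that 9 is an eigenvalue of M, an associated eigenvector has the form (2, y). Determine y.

-1

We need (M - 9I)v = 0.
M - 9I = [[16, 32], [-16, -32]].
Row 1: (16)·2 + (32)·y = 0
Row 2: (-16)·2 + (-32)·y = 0
Solving gives y = -1.
Check: M·(2, -1) = (18, -9) = 9·(2, -1).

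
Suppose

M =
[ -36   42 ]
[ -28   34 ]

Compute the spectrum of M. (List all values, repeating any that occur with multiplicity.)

-8, 6

det(M - rI) = (-36 - r)(34 - r) - (42)·(-28) = r^2 + 2r - 48.
This factors as (r + 8)·(r - 6) = 0.
Eigenvalues: -8, 6.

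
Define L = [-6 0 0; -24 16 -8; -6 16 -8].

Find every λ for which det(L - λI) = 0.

-6, 0, 8

Set up det(lambda·I - L) = 0.
Cofactor expansion gives p(lambda) = lambda^3 - 2·lambda^2 - 48·lambda.
Rational-root test: lambda = 0 gives p(0) = 0.
Factor out lambda: p(lambda) = lambda·(lambda^2 - 2·lambda - 48).
The quadratic factors as (lambda + 6)·(lambda - 8).
Eigenvalues: -6, 0, 8.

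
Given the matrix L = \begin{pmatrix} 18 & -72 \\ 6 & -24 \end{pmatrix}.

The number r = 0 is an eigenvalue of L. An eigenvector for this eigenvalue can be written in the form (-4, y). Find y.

-1

We need (L)v = 0.
L = [[18, -72], [6, -24]].
Row 1: (18)·-4 + (-72)·y = 0
Row 2: (6)·-4 + (-24)·y = 0
Solving gives y = -1.
Check: L·(-4, -1) = (0, 0) = 0·(-4, -1).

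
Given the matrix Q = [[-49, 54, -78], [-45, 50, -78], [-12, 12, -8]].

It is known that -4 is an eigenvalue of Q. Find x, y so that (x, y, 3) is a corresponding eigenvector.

20, 21

We need (Q + 4I)v = 0.
Q + 4I = [[-45, 54, -78], [-45, 54, -78], [-12, 12, -4]].
Row 1: (-45)·x + (54)·y + (-78)·3 = 0
Row 2: (-45)·x + (54)·y + (-78)·3 = 0
Row 3: (-12)·x + (12)·y + (-4)·3 = 0
Solving gives x = 20, y = 21.
Check: Q·(20, 21, 3) = (-80, -84, -12) = -4·(20, 21, 3).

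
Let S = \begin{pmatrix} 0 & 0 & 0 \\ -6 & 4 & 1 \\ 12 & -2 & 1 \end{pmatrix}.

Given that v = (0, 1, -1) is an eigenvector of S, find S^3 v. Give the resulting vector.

First find the eigenvalue: Sv = (0, 3, -3) = 3·(0, 1, -1), so λ = 3.
Then S^3 v = λ^3·v = 3^3·(0, 1, -1) = 27·(0, 1, -1) = (0, 27, -27).

(0, 27, -27)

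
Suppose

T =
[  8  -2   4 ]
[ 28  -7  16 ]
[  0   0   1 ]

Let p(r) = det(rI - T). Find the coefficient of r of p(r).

p(r) = r^3 - 2r^2 + r.
The coefficient of r is 1.

1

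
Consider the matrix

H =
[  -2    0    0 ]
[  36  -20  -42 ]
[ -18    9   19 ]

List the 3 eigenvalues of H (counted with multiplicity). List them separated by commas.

-2, -2, 1

The characteristic polynomial is p(μ) = det(μI - H).
Cofactor expansion gives p(μ) = μ^3 + 3μ^2 - 4.
Rational-root test: μ = -2 gives p(-2) = 0.
Dividing by (μ + 2) leaves μ^2 + μ - 2.
The quadratic factors as (μ + 2)·(μ - 1).
Eigenvalues: -2, -2, 1.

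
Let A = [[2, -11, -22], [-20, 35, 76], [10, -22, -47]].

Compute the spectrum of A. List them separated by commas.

-9, -3, 2

Compute the characteristic polynomial p(s) = det(sI - A).
Cofactor expansion gives p(s) = s^3 + 10s^2 + 3s - 54.
Since p(-3) = 0, s = -3 is a root.
Dividing by (s + 3) leaves s^2 + 7s - 18.
The quadratic factors as (s + 9)·(s - 2).
Eigenvalues: -9, -3, 2.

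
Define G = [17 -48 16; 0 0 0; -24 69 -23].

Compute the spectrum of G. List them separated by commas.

The characteristic polynomial is p(μ) = det(μI - G).
Cofactor expansion gives p(μ) = μ^3 + 6μ^2 - 7μ.
Since p(0) = 0, μ = 0 is a root.
Dividing by μ leaves μ^2 + 6μ - 7.
The quadratic factors as (μ + 7)·(μ - 1).
Eigenvalues: -7, 0, 1.

-7, 0, 1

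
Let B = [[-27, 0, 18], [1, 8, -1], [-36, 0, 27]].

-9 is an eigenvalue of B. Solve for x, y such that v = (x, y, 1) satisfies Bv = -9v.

We need (B + 9I)v = 0.
B + 9I = [[-18, 0, 18], [1, 17, -1], [-36, 0, 36]].
Row 1: (-18)·x + (0)·y + (18)·1 = 0
Row 2: (1)·x + (17)·y + (-1)·1 = 0
Row 3: (-36)·x + (0)·y + (36)·1 = 0
Solving gives x = 1, y = 0.
Check: B·(1, 0, 1) = (-9, 0, -9) = -9·(1, 0, 1).

1, 0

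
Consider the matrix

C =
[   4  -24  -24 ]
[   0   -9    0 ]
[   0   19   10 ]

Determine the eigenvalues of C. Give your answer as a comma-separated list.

-9, 4, 10

The characteristic polynomial is p(s) = det(sI - C).
Expanding the 3×3 determinant: p(s) = s^3 - 5s^2 - 86s + 360.
Rational-root test: s = 4 gives p(4) = 0.
Factor out (s - 4): p(s) = (s - 4)·(s^2 - s - 90).
The quadratic factors as (s + 9)·(s - 10).
Eigenvalues: -9, 4, 10.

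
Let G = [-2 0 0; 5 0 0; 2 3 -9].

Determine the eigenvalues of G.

G is lower triangular, so its eigenvalues are the diagonal entries.
Diagonal: -2, 0, -9.

-9, -2, 0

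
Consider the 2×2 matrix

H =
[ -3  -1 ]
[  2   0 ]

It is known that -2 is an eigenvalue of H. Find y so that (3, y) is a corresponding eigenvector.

-3

We need (H + 2I)v = 0.
H + 2I = [[-1, -1], [2, 2]].
Row 1: (-1)·3 + (-1)·y = 0
Row 2: (2)·3 + (2)·y = 0
Solving gives y = -3.
Check: H·(3, -3) = (-6, 6) = -2·(3, -3).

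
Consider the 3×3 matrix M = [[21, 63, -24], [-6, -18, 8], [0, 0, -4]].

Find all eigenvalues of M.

Compute the characteristic polynomial p(t) = det(tI - M).
Expanding along the first row, p(t) = t^3 + t^2 - 12t.
Try t = 3: p(3) = 0, so 3 is a root.
Dividing by (t - 3) leaves t^2 + 4t.
The quadratic factors as (t + 4)·t.
Eigenvalues: -4, 0, 3.

-4, 0, 3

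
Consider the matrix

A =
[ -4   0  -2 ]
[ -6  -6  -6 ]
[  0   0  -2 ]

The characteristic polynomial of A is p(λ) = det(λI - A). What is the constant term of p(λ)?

48

p(λ) = λ^3 + 12λ^2 + 44λ + 48.
The constant term is 48.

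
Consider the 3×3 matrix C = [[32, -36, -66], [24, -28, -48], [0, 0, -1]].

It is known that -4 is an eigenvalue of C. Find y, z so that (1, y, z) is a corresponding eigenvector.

We need (C + 4I)v = 0.
C + 4I = [[36, -36, -66], [24, -24, -48], [0, 0, 3]].
Row 1: (36)·1 + (-36)·y + (-66)·z = 0
Row 2: (24)·1 + (-24)·y + (-48)·z = 0
Row 3: (0)·1 + (0)·y + (3)·z = 0
Solving gives y = 1, z = 0.
Check: C·(1, 1, 0) = (-4, -4, 0) = -4·(1, 1, 0).

1, 0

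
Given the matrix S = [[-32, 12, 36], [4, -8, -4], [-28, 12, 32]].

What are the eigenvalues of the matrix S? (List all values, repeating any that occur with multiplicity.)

Compute the characteristic polynomial p(λ) = det(λI - S).
Expanding the 3×3 determinant: p(λ) = λ^3 + 8λ^2 - 16λ - 128.
Rational-root test: λ = -8 gives p(-8) = 0.
Factor out (λ + 8): p(λ) = (λ + 8)·(λ^2 - 16).
The quadratic factors as (λ + 4)·(λ - 4).
Eigenvalues: -8, -4, 4.

-8, -4, 4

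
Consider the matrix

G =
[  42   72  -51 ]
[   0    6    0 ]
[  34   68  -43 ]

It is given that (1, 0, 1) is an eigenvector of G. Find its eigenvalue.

Compute Gv: G·(1, 0, 1) = (-9, 0, -9).
Since Gv = λv, compare component 1: -9 = λ·1, so λ = -9.

-9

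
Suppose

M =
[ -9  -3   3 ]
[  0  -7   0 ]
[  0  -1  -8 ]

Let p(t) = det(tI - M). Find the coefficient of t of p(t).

191

p(t) = t^3 + 24t^2 + 191t + 504.
The coefficient of t is 191.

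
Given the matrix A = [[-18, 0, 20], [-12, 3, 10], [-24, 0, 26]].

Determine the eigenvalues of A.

Set up det(λI - A) = 0.
Expanding the 3×3 determinant: p(λ) = λ^3 - 11λ^2 + 36λ - 36.
Try λ = 3: p(3) = 0, so 3 is a root.
Dividing by (λ - 3) leaves λ^2 - 8λ + 12.
The quadratic factors as (λ - 2)·(λ - 6).
Eigenvalues: 2, 3, 6.

2, 3, 6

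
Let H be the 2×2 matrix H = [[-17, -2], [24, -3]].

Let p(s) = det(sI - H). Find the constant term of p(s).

99

p(s) = s^2 + 20s + 99.
The constant term is 99.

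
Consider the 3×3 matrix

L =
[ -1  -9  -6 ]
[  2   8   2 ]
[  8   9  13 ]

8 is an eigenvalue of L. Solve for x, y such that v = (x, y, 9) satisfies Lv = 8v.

We need (L - 8I)v = 0.
L - 8I = [[-9, -9, -6], [2, 0, 2], [8, 9, 5]].
Row 1: (-9)·x + (-9)·y + (-6)·9 = 0
Row 2: (2)·x + (0)·y + (2)·9 = 0
Row 3: (8)·x + (9)·y + (5)·9 = 0
Solving gives x = -9, y = 3.
Check: L·(-9, 3, 9) = (-72, 24, 72) = 8·(-9, 3, 9).

-9, 3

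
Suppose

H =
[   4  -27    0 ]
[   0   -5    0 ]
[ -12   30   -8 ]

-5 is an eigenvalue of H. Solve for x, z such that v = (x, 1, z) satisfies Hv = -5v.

We need (H + 5I)v = 0.
H + 5I = [[9, -27, 0], [0, 0, 0], [-12, 30, -3]].
Row 1: (9)·x + (-27)·1 + (0)·z = 0
Row 2: (0)·x + (0)·1 + (0)·z = 0
Row 3: (-12)·x + (30)·1 + (-3)·z = 0
Solving gives x = 3, z = -2.
Check: H·(3, 1, -2) = (-15, -5, 10) = -5·(3, 1, -2).

3, -2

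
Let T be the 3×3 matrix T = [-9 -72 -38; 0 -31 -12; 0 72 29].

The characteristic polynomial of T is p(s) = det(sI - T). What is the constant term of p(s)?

p(s) = s^3 + 11s^2 - 17s - 315.
The constant term is -315.

-315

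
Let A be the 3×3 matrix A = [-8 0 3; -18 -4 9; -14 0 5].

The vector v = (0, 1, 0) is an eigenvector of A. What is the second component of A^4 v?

First find the eigenvalue: Av = (0, -4, 0) = -4·(0, 1, 0), so λ = -4.
Then A^4 v = λ^4·v = (-4)^4·(0, 1, 0) = 256·(0, 1, 0) = (0, 256, 0).

256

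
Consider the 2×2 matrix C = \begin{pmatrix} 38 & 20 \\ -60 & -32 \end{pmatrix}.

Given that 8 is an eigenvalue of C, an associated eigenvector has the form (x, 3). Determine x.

We need (C - 8I)v = 0.
C - 8I = [[30, 20], [-60, -40]].
Row 1: (30)·x + (20)·3 = 0
Row 2: (-60)·x + (-40)·3 = 0
Solving gives x = -2.
Check: C·(-2, 3) = (-16, 24) = 8·(-2, 3).

-2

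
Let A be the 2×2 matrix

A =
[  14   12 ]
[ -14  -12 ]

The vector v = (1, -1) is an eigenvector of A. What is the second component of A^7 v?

First find the eigenvalue: Av = (2, -2) = 2·(1, -1), so λ = 2.
Then A^7 v = λ^7·v = 2^7·(1, -1) = 128·(1, -1) = (128, -128).

-128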